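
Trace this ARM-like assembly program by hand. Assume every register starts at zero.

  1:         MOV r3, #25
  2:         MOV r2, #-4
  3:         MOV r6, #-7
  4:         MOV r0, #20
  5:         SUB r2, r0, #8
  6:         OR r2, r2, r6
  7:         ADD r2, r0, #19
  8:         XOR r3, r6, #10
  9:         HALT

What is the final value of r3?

-13

after MOV r3, #25: r3=25
after MOV r2, #-4: r2=-4
after MOV r6, #-7: r6=-7
after MOV r0, #20: r0=20
after SUB r2, r0, #8: r2=20-8=12
after OR r2, r2, r6: r2=12|(-7)=-3
after ADD r2, r0, #19: r2=20+19=39
after XOR r3, r6, #10: r3=(-7)^10=-13
halt.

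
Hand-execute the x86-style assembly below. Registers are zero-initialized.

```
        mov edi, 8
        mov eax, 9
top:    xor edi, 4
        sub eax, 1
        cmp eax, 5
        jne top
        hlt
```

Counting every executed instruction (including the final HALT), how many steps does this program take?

19

mov edi, 8 → edi=8
mov eax, 9 → eax=9
xor edi, 4 → edi=8^4=12
sub eax, 1 → eax=9-1=8
cmp eax, 5  (cmp 8,5)
jne top: taken
xor edi, 4 → edi=12^4=8
sub eax, 1 → eax=8-1=7
cmp eax, 5  (cmp 7,5)
jne top: taken
xor edi, 4 → edi=8^4=12
sub eax, 1 → eax=7-1=6
cmp eax, 5  (cmp 6,5)
jne top: taken
xor edi, 4 → edi=12^4=8
sub eax, 1 → eax=6-1=5
cmp eax, 5  (cmp 5,5)
jne top: not taken
halt.
Total executed instructions: 19.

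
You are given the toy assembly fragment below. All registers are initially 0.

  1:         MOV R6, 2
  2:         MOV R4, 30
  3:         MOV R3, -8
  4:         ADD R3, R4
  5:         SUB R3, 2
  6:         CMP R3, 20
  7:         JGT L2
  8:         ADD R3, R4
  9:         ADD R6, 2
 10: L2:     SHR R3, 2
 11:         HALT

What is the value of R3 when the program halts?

R6=2
R4=30
R3=-8
R3=(-8)+30=22
R3=22-2=20
CMP R3, 20  (cmp 20,20)
JGT L2: not taken
R3=20+30=50
R6=2+2=4
R3=50>>2=12
halt.

12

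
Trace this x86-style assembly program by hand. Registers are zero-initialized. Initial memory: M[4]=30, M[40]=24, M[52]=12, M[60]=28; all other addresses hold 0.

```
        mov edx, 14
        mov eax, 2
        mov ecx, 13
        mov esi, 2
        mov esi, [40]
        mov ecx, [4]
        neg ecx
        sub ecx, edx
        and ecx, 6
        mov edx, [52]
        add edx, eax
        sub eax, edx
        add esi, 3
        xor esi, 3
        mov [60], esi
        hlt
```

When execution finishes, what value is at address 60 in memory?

24

after mov edx, 14: edx=14
after mov eax, 2: eax=2
after mov ecx, 13: ecx=13
after mov esi, 2: esi=2
after mov esi, [40]: esi=M[40]=24
after mov ecx, [4]: ecx=M[4]=30
after neg ecx: ecx=-(30)=-30
after sub ecx, edx: ecx=(-30)-14=-44
after and ecx, 6: ecx=(-44)&6=4
after mov edx, [52]: edx=M[52]=12
after add edx, eax: edx=12+2=14
after sub eax, edx: eax=2-14=-12
after add esi, 3: esi=24+3=27
after xor esi, 3: esi=27^3=24
mov [60], esi → M[60]=24
halt.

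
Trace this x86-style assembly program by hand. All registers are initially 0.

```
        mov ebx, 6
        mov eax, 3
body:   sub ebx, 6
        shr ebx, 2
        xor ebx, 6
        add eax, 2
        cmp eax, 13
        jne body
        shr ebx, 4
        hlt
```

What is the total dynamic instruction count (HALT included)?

mov ebx, 6 → ebx=6
mov eax, 3 → eax=3
sub ebx, 6 → ebx=6-6=0
shr ebx, 2 → ebx=0>>2=0
xor ebx, 6 → ebx=0^6=6
add eax, 2 → eax=3+2=5
cmp eax, 13  (cmp 5,13)
jne body: taken
sub ebx, 6 → ebx=6-6=0
shr ebx, 2 → ebx=0>>2=0
xor ebx, 6 → ebx=0^6=6
add eax, 2 → eax=5+2=7
cmp eax, 13  (cmp 7,13)
jne body: taken
sub ebx, 6 → ebx=6-6=0
shr ebx, 2 → ebx=0>>2=0
xor ebx, 6 → ebx=0^6=6
add eax, 2 → eax=7+2=9
cmp eax, 13  (cmp 9,13)
jne body: taken
sub ebx, 6 → ebx=6-6=0
shr ebx, 2 → ebx=0>>2=0
xor ebx, 6 → ebx=0^6=6
add eax, 2 → eax=9+2=11
cmp eax, 13  (cmp 11,13)
jne body: taken
sub ebx, 6 → ebx=6-6=0
shr ebx, 2 → ebx=0>>2=0
xor ebx, 6 → ebx=0^6=6
add eax, 2 → eax=11+2=13
cmp eax, 13  (cmp 13,13)
jne body: not taken
shr ebx, 4 → ebx=6>>4=0
halt.
Total executed instructions: 34.

34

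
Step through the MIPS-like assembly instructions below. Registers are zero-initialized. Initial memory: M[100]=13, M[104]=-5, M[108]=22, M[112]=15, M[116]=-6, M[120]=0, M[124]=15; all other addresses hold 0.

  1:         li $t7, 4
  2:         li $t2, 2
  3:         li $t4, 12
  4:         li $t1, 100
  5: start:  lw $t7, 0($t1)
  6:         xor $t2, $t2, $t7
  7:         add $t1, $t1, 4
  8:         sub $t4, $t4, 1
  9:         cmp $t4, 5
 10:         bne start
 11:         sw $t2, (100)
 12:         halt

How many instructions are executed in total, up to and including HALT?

after li $t7, 4: $t7=4
after li $t2, 2: $t2=2
after li $t4, 12: $t4=12
after li $t1, 100: $t1=100
after lw $t7, 0($t1): $t7=M[100]=13
after xor $t2, $t2, $t7: $t2=2^13=15
after add $t1, $t1, 4: $t1=100+4=104
after sub $t4, $t4, 1: $t4=12-1=11
cmp $t4, 5  (cmp 11,5)
bne start: taken
after lw $t7, 0($t1): $t7=M[104]=-5
after xor $t2, $t2, $t7: $t2=15^(-5)=-12
after add $t1, $t1, 4: $t1=104+4=108
after sub $t4, $t4, 1: $t4=11-1=10
cmp $t4, 5  (cmp 10,5)
bne start: taken
after lw $t7, 0($t1): $t7=M[108]=22
after xor $t2, $t2, $t7: $t2=(-12)^22=-30
after add $t1, $t1, 4: $t1=108+4=112
after sub $t4, $t4, 1: $t4=10-1=9
cmp $t4, 5  (cmp 9,5)
bne start: taken
after lw $t7, 0($t1): $t7=M[112]=15
after xor $t2, $t2, $t7: $t2=(-30)^15=-19
after add $t1, $t1, 4: $t1=112+4=116
after sub $t4, $t4, 1: $t4=9-1=8
cmp $t4, 5  (cmp 8,5)
bne start: taken
after lw $t7, 0($t1): $t7=M[116]=-6
after xor $t2, $t2, $t7: $t2=(-19)^(-6)=23
after add $t1, $t1, 4: $t1=116+4=120
after sub $t4, $t4, 1: $t4=8-1=7
cmp $t4, 5  (cmp 7,5)
bne start: taken
after lw $t7, 0($t1): $t7=M[120]=0
after xor $t2, $t2, $t7: $t2=23^0=23
after add $t1, $t1, 4: $t1=120+4=124
after sub $t4, $t4, 1: $t4=7-1=6
cmp $t4, 5  (cmp 6,5)
bne start: taken
after lw $t7, 0($t1): $t7=M[124]=15
after xor $t2, $t2, $t7: $t2=23^15=24
after add $t1, $t1, 4: $t1=124+4=128
after sub $t4, $t4, 1: $t4=6-1=5
cmp $t4, 5  (cmp 5,5)
bne start: not taken
sw $t2, (100) → M[100]=24
halt.
Total executed instructions: 48.

48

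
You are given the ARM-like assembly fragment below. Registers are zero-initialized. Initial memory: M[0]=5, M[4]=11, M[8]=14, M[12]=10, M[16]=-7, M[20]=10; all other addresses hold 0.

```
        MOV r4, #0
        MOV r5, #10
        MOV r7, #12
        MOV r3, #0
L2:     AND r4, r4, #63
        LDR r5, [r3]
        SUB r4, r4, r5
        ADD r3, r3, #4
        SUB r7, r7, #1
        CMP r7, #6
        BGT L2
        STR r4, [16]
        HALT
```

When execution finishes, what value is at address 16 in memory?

21

r4=0
r5=10
r7=12
r3=0
r4=0&63=0
r5=M[0]=5
r4=0-5=-5
r3=0+4=4
r7=12-1=11
CMP r7, #6  (cmp 11,6)
BGT L2: taken
r4=(-5)&63=59
r5=M[4]=11
r4=59-11=48
r3=4+4=8
r7=11-1=10
CMP r7, #6  (cmp 10,6)
BGT L2: taken
r4=48&63=48
r5=M[8]=14
r4=48-14=34
r3=8+4=12
r7=10-1=9
CMP r7, #6  (cmp 9,6)
BGT L2: taken
r4=34&63=34
r5=M[12]=10
r4=34-10=24
r3=12+4=16
r7=9-1=8
CMP r7, #6  (cmp 8,6)
BGT L2: taken
r4=24&63=24
r5=M[16]=-7
r4=24-(-7)=31
r3=16+4=20
r7=8-1=7
CMP r7, #6  (cmp 7,6)
BGT L2: taken
r4=31&63=31
r5=M[20]=10
r4=31-10=21
r3=20+4=24
r7=7-1=6
CMP r7, #6  (cmp 6,6)
BGT L2: not taken
STR r4, [16] → M[16]=21
halt.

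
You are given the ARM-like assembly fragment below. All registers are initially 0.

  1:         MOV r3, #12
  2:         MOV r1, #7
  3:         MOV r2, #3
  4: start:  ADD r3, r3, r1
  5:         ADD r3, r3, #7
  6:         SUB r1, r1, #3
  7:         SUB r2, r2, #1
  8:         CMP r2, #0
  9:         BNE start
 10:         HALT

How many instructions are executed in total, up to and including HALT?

MOV r3, #12 → r3=12
MOV r1, #7 → r1=7
MOV r2, #3 → r2=3
ADD r3, r3, r1 → r3=12+7=19
ADD r3, r3, #7 → r3=19+7=26
SUB r1, r1, #3 → r1=7-3=4
SUB r2, r2, #1 → r2=3-1=2
CMP r2, #0  (cmp 2,0)
BNE start: taken
ADD r3, r3, r1 → r3=26+4=30
ADD r3, r3, #7 → r3=30+7=37
SUB r1, r1, #3 → r1=4-3=1
SUB r2, r2, #1 → r2=2-1=1
CMP r2, #0  (cmp 1,0)
BNE start: taken
ADD r3, r3, r1 → r3=37+1=38
ADD r3, r3, #7 → r3=38+7=45
SUB r1, r1, #3 → r1=1-3=-2
SUB r2, r2, #1 → r2=1-1=0
CMP r2, #0  (cmp 0,0)
BNE start: not taken
halt.
Total executed instructions: 22.

22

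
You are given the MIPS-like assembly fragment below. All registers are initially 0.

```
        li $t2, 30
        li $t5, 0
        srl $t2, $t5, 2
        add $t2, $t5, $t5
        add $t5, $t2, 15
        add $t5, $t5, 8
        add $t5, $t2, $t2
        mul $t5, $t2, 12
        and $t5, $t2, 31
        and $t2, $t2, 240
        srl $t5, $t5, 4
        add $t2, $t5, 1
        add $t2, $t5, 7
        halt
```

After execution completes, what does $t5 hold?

0

after li $t2, 30: $t2=30
after li $t5, 0: $t5=0
after srl $t2, $t5, 2: $t2=0>>2=0
after add $t2, $t5, $t5: $t2=0+0=0
after add $t5, $t2, 15: $t5=0+15=15
after add $t5, $t5, 8: $t5=15+8=23
after add $t5, $t2, $t2: $t5=0+0=0
after mul $t5, $t2, 12: $t5=0*12=0
after and $t5, $t2, 31: $t5=0&31=0
after and $t2, $t2, 240: $t2=0&240=0
after srl $t5, $t5, 4: $t5=0>>4=0
after add $t2, $t5, 1: $t2=0+1=1
after add $t2, $t5, 7: $t2=0+7=7
halt.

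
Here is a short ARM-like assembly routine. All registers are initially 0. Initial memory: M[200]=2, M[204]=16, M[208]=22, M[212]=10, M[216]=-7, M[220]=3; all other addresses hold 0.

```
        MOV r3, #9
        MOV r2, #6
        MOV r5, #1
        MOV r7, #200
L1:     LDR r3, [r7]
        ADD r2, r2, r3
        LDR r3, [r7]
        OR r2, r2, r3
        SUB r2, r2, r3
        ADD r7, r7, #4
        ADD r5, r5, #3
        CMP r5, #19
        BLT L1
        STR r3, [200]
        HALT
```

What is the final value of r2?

MOV r3, #9 → r3=9
MOV r2, #6 → r2=6
MOV r5, #1 → r5=1
MOV r7, #200 → r7=200
LDR r3, [r7] → r3=M[200]=2
ADD r2, r2, r3 → r2=6+2=8
LDR r3, [r7] → r3=M[200]=2
OR r2, r2, r3 → r2=8|2=10
SUB r2, r2, r3 → r2=10-2=8
ADD r7, r7, #4 → r7=200+4=204
ADD r5, r5, #3 → r5=1+3=4
CMP r5, #19  (cmp 4,19)
BLT L1: taken
LDR r3, [r7] → r3=M[204]=16
ADD r2, r2, r3 → r2=8+16=24
LDR r3, [r7] → r3=M[204]=16
OR r2, r2, r3 → r2=24|16=24
SUB r2, r2, r3 → r2=24-16=8
ADD r7, r7, #4 → r7=204+4=208
ADD r5, r5, #3 → r5=4+3=7
CMP r5, #19  (cmp 7,19)
BLT L1: taken
LDR r3, [r7] → r3=M[208]=22
ADD r2, r2, r3 → r2=8+22=30
LDR r3, [r7] → r3=M[208]=22
OR r2, r2, r3 → r2=30|22=30
SUB r2, r2, r3 → r2=30-22=8
ADD r7, r7, #4 → r7=208+4=212
ADD r5, r5, #3 → r5=7+3=10
CMP r5, #19  (cmp 10,19)
BLT L1: taken
LDR r3, [r7] → r3=M[212]=10
ADD r2, r2, r3 → r2=8+10=18
LDR r3, [r7] → r3=M[212]=10
OR r2, r2, r3 → r2=18|10=26
SUB r2, r2, r3 → r2=26-10=16
ADD r7, r7, #4 → r7=212+4=216
ADD r5, r5, #3 → r5=10+3=13
CMP r5, #19  (cmp 13,19)
BLT L1: taken
LDR r3, [r7] → r3=M[216]=-7
ADD r2, r2, r3 → r2=16+(-7)=9
LDR r3, [r7] → r3=M[216]=-7
OR r2, r2, r3 → r2=9|(-7)=-7
SUB r2, r2, r3 → r2=(-7)-(-7)=0
ADD r7, r7, #4 → r7=216+4=220
ADD r5, r5, #3 → r5=13+3=16
CMP r5, #19  (cmp 16,19)
BLT L1: taken
LDR r3, [r7] → r3=M[220]=3
ADD r2, r2, r3 → r2=0+3=3
LDR r3, [r7] → r3=M[220]=3
OR r2, r2, r3 → r2=3|3=3
SUB r2, r2, r3 → r2=3-3=0
ADD r7, r7, #4 → r7=220+4=224
ADD r5, r5, #3 → r5=16+3=19
CMP r5, #19  (cmp 19,19)
BLT L1: not taken
STR r3, [200] → M[200]=3
halt.

0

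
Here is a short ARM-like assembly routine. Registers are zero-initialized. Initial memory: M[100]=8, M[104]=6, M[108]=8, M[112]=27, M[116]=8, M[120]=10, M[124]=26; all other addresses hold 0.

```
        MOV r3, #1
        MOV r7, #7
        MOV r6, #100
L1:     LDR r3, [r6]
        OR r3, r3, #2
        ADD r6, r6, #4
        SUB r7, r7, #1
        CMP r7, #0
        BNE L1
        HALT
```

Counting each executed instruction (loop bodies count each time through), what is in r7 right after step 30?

MOV r3, #1 → r3=1
MOV r7, #7 → r7=7
MOV r6, #100 → r6=100
LDR r3, [r6] → r3=M[100]=8
OR r3, r3, #2 → r3=8|2=10
ADD r6, r6, #4 → r6=100+4=104
SUB r7, r7, #1 → r7=7-1=6
CMP r7, #0  (cmp 6,0)
BNE L1: taken
LDR r3, [r6] → r3=M[104]=6
OR r3, r3, #2 → r3=6|2=6
ADD r6, r6, #4 → r6=104+4=108
SUB r7, r7, #1 → r7=6-1=5
CMP r7, #0  (cmp 5,0)
BNE L1: taken
LDR r3, [r6] → r3=M[108]=8
OR r3, r3, #2 → r3=8|2=10
ADD r6, r6, #4 → r6=108+4=112
SUB r7, r7, #1 → r7=5-1=4
CMP r7, #0  (cmp 4,0)
BNE L1: taken
LDR r3, [r6] → r3=M[112]=27
OR r3, r3, #2 → r3=27|2=27
ADD r6, r6, #4 → r6=112+4=116
SUB r7, r7, #1 → r7=4-1=3
CMP r7, #0  (cmp 3,0)
BNE L1: taken
LDR r3, [r6] → r3=M[116]=8
OR r3, r3, #2 → r3=8|2=10
ADD r6, r6, #4 → r6=116+4=120
After step 30: r7 = 3.

3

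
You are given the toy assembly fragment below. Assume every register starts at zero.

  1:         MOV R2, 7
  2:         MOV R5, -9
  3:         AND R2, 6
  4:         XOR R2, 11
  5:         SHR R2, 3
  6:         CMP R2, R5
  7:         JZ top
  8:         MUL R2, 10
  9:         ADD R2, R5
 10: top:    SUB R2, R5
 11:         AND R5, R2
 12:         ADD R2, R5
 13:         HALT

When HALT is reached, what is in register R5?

after MOV R2, 7: R2=7
after MOV R5, -9: R5=-9
after AND R2, 6: R2=7&6=6
after XOR R2, 11: R2=6^11=13
after SHR R2, 3: R2=13>>3=1
CMP R2, R5  (cmp 1,-9)
JZ top: not taken
after MUL R2, 10: R2=1*10=10
after ADD R2, R5: R2=10+(-9)=1
after SUB R2, R5: R2=1-(-9)=10
after AND R5, R2: R5=(-9)&10=2
after ADD R2, R5: R2=10+2=12
halt.

2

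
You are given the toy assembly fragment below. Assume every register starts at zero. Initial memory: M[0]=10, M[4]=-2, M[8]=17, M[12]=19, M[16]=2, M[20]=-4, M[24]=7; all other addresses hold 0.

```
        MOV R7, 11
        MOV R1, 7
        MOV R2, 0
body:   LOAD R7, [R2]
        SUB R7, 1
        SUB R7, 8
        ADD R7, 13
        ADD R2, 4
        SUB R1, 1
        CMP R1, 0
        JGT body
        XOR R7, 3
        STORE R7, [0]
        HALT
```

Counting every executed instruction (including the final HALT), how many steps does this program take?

MOV R7, 11 → R7=11
MOV R1, 7 → R1=7
MOV R2, 0 → R2=0
LOAD R7, [R2] → R7=M[0]=10
SUB R7, 1 → R7=10-1=9
SUB R7, 8 → R7=9-8=1
ADD R7, 13 → R7=1+13=14
ADD R2, 4 → R2=0+4=4
SUB R1, 1 → R1=7-1=6
CMP R1, 0  (cmp 6,0)
JGT body: taken
LOAD R7, [R2] → R7=M[4]=-2
SUB R7, 1 → R7=(-2)-1=-3
SUB R7, 8 → R7=(-3)-8=-11
ADD R7, 13 → R7=(-11)+13=2
ADD R2, 4 → R2=4+4=8
SUB R1, 1 → R1=6-1=5
CMP R1, 0  (cmp 5,0)
JGT body: taken
LOAD R7, [R2] → R7=M[8]=17
SUB R7, 1 → R7=17-1=16
SUB R7, 8 → R7=16-8=8
ADD R7, 13 → R7=8+13=21
ADD R2, 4 → R2=8+4=12
SUB R1, 1 → R1=5-1=4
CMP R1, 0  (cmp 4,0)
JGT body: taken
LOAD R7, [R2] → R7=M[12]=19
SUB R7, 1 → R7=19-1=18
SUB R7, 8 → R7=18-8=10
ADD R7, 13 → R7=10+13=23
ADD R2, 4 → R2=12+4=16
SUB R1, 1 → R1=4-1=3
CMP R1, 0  (cmp 3,0)
JGT body: taken
LOAD R7, [R2] → R7=M[16]=2
SUB R7, 1 → R7=2-1=1
SUB R7, 8 → R7=1-8=-7
ADD R7, 13 → R7=(-7)+13=6
ADD R2, 4 → R2=16+4=20
SUB R1, 1 → R1=3-1=2
CMP R1, 0  (cmp 2,0)
JGT body: taken
LOAD R7, [R2] → R7=M[20]=-4
SUB R7, 1 → R7=(-4)-1=-5
SUB R7, 8 → R7=(-5)-8=-13
ADD R7, 13 → R7=(-13)+13=0
ADD R2, 4 → R2=20+4=24
SUB R1, 1 → R1=2-1=1
CMP R1, 0  (cmp 1,0)
JGT body: taken
LOAD R7, [R2] → R7=M[24]=7
SUB R7, 1 → R7=7-1=6
SUB R7, 8 → R7=6-8=-2
ADD R7, 13 → R7=(-2)+13=11
ADD R2, 4 → R2=24+4=28
SUB R1, 1 → R1=1-1=0
CMP R1, 0  (cmp 0,0)
JGT body: not taken
XOR R7, 3 → R7=11^3=8
STORE R7, [0] → M[0]=8
halt.
Total executed instructions: 62.

62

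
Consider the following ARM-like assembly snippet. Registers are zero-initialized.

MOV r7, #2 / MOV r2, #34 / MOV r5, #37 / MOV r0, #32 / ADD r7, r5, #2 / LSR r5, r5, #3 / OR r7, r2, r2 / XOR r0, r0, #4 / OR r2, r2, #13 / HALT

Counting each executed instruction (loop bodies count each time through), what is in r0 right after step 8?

MOV r7, #2 → r7=2
MOV r2, #34 → r2=34
MOV r5, #37 → r5=37
MOV r0, #32 → r0=32
ADD r7, r5, #2 → r7=37+2=39
LSR r5, r5, #3 → r5=37>>3=4
OR r7, r2, r2 → r7=34|34=34
XOR r0, r0, #4 → r0=32^4=36
After step 8: r0 = 36.

36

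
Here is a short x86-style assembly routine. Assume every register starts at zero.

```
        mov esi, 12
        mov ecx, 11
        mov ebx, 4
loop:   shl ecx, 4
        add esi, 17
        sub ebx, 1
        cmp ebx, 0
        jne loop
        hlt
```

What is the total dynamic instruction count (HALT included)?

24

mov esi, 12 → esi=12
mov ecx, 11 → ecx=11
mov ebx, 4 → ebx=4
shl ecx, 4 → ecx=11<<4=176
add esi, 17 → esi=12+17=29
sub ebx, 1 → ebx=4-1=3
cmp ebx, 0  (cmp 3,0)
jne loop: taken
shl ecx, 4 → ecx=176<<4=2816
add esi, 17 → esi=29+17=46
sub ebx, 1 → ebx=3-1=2
cmp ebx, 0  (cmp 2,0)
jne loop: taken
shl ecx, 4 → ecx=2816<<4=45056
add esi, 17 → esi=46+17=63
sub ebx, 1 → ebx=2-1=1
cmp ebx, 0  (cmp 1,0)
jne loop: taken
shl ecx, 4 → ecx=45056<<4=720896
add esi, 17 → esi=63+17=80
sub ebx, 1 → ebx=1-1=0
cmp ebx, 0  (cmp 0,0)
jne loop: not taken
halt.
Total executed instructions: 24.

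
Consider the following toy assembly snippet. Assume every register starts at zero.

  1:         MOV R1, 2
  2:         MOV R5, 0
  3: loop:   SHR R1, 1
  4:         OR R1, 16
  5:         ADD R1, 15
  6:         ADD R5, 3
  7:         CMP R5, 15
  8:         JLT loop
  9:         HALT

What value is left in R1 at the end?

34

MOV R1, 2 → R1=2
MOV R5, 0 → R5=0
SHR R1, 1 → R1=2>>1=1
OR R1, 16 → R1=1|16=17
ADD R1, 15 → R1=17+15=32
ADD R5, 3 → R5=0+3=3
CMP R5, 15  (cmp 3,15)
JLT loop: taken
SHR R1, 1 → R1=32>>1=16
OR R1, 16 → R1=16|16=16
ADD R1, 15 → R1=16+15=31
ADD R5, 3 → R5=3+3=6
CMP R5, 15  (cmp 6,15)
JLT loop: taken
SHR R1, 1 → R1=31>>1=15
OR R1, 16 → R1=15|16=31
ADD R1, 15 → R1=31+15=46
ADD R5, 3 → R5=6+3=9
CMP R5, 15  (cmp 9,15)
JLT loop: taken
SHR R1, 1 → R1=46>>1=23
OR R1, 16 → R1=23|16=23
ADD R1, 15 → R1=23+15=38
ADD R5, 3 → R5=9+3=12
CMP R5, 15  (cmp 12,15)
JLT loop: taken
SHR R1, 1 → R1=38>>1=19
OR R1, 16 → R1=19|16=19
ADD R1, 15 → R1=19+15=34
ADD R5, 3 → R5=12+3=15
CMP R5, 15  (cmp 15,15)
JLT loop: not taken
halt.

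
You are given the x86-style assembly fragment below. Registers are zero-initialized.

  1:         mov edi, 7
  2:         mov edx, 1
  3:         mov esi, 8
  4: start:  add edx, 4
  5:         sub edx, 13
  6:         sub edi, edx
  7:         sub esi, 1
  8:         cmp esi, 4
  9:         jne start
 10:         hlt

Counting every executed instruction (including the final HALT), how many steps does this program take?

28

after mov edi, 7: edi=7
after mov edx, 1: edx=1
after mov esi, 8: esi=8
after add edx, 4: edx=1+4=5
after sub edx, 13: edx=5-13=-8
after sub edi, edx: edi=7-(-8)=15
after sub esi, 1: esi=8-1=7
cmp esi, 4  (cmp 7,4)
jne start: taken
after add edx, 4: edx=(-8)+4=-4
after sub edx, 13: edx=(-4)-13=-17
after sub edi, edx: edi=15-(-17)=32
after sub esi, 1: esi=7-1=6
cmp esi, 4  (cmp 6,4)
jne start: taken
after add edx, 4: edx=(-17)+4=-13
after sub edx, 13: edx=(-13)-13=-26
after sub edi, edx: edi=32-(-26)=58
after sub esi, 1: esi=6-1=5
cmp esi, 4  (cmp 5,4)
jne start: taken
after add edx, 4: edx=(-26)+4=-22
after sub edx, 13: edx=(-22)-13=-35
after sub edi, edx: edi=58-(-35)=93
after sub esi, 1: esi=5-1=4
cmp esi, 4  (cmp 4,4)
jne start: not taken
halt.
Total executed instructions: 28.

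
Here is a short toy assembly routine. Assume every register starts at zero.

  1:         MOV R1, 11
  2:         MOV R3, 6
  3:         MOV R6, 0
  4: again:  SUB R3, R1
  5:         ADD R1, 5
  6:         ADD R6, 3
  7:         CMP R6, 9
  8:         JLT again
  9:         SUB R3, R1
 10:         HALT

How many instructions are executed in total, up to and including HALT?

R1=11
R3=6
R6=0
R3=6-11=-5
R1=11+5=16
R6=0+3=3
CMP R6, 9  (cmp 3,9)
JLT again: taken
R3=(-5)-16=-21
R1=16+5=21
R6=3+3=6
CMP R6, 9  (cmp 6,9)
JLT again: taken
R3=(-21)-21=-42
R1=21+5=26
R6=6+3=9
CMP R6, 9  (cmp 9,9)
JLT again: not taken
R3=(-42)-26=-68
halt.
Total executed instructions: 20.

20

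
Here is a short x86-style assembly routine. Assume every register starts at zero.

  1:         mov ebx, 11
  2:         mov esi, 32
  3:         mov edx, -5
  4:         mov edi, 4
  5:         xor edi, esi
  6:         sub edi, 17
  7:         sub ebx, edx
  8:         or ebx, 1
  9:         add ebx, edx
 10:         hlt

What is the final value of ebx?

mov ebx, 11 → ebx=11
mov esi, 32 → esi=32
mov edx, -5 → edx=-5
mov edi, 4 → edi=4
xor edi, esi → edi=4^32=36
sub edi, 17 → edi=36-17=19
sub ebx, edx → ebx=11-(-5)=16
or ebx, 1 → ebx=16|1=17
add ebx, edx → ebx=17+(-5)=12
halt.

12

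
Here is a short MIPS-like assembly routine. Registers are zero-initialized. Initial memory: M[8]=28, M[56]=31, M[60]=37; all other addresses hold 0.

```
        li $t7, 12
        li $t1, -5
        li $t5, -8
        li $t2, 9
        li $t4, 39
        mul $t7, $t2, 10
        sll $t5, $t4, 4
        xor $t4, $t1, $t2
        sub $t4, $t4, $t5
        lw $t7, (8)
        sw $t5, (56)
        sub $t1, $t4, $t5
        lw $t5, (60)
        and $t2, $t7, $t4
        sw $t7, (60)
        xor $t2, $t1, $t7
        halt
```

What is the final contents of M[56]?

after li $t7, 12: $t7=12
after li $t1, -5: $t1=-5
after li $t5, -8: $t5=-8
after li $t2, 9: $t2=9
after li $t4, 39: $t4=39
after mul $t7, $t2, 10: $t7=9*10=90
after sll $t5, $t4, 4: $t5=39<<4=624
after xor $t4, $t1, $t2: $t4=(-5)^9=-14
after sub $t4, $t4, $t5: $t4=(-14)-624=-638
after lw $t7, (8): $t7=M[8]=28
sw $t5, (56) → M[56]=624
after sub $t1, $t4, $t5: $t1=(-638)-624=-1262
after lw $t5, (60): $t5=M[60]=37
after and $t2, $t7, $t4: $t2=28&(-638)=0
sw $t7, (60) → M[60]=28
after xor $t2, $t1, $t7: $t2=(-1262)^28=-1266
halt.

624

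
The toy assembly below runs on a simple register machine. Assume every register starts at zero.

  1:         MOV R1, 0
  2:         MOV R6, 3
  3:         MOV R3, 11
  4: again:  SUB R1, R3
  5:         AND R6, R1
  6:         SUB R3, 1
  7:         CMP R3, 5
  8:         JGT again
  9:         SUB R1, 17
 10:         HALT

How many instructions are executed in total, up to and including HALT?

after MOV R1, 0: R1=0
after MOV R6, 3: R6=3
after MOV R3, 11: R3=11
after SUB R1, R3: R1=0-11=-11
after AND R6, R1: R6=3&(-11)=1
after SUB R3, 1: R3=11-1=10
CMP R3, 5  (cmp 10,5)
JGT again: taken
after SUB R1, R3: R1=(-11)-10=-21
after AND R6, R1: R6=1&(-21)=1
after SUB R3, 1: R3=10-1=9
CMP R3, 5  (cmp 9,5)
JGT again: taken
after SUB R1, R3: R1=(-21)-9=-30
after AND R6, R1: R6=1&(-30)=0
after SUB R3, 1: R3=9-1=8
CMP R3, 5  (cmp 8,5)
JGT again: taken
after SUB R1, R3: R1=(-30)-8=-38
after AND R6, R1: R6=0&(-38)=0
after SUB R3, 1: R3=8-1=7
CMP R3, 5  (cmp 7,5)
JGT again: taken
after SUB R1, R3: R1=(-38)-7=-45
after AND R6, R1: R6=0&(-45)=0
after SUB R3, 1: R3=7-1=6
CMP R3, 5  (cmp 6,5)
JGT again: taken
after SUB R1, R3: R1=(-45)-6=-51
after AND R6, R1: R6=0&(-51)=0
after SUB R3, 1: R3=6-1=5
CMP R3, 5  (cmp 5,5)
JGT again: not taken
after SUB R1, 17: R1=(-51)-17=-68
halt.
Total executed instructions: 35.

35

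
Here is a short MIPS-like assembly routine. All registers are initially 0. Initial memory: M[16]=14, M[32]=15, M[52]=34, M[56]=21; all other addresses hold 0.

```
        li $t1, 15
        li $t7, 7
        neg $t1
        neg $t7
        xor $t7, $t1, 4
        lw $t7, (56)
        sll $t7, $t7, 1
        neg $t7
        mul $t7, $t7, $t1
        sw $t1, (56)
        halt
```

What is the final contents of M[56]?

-15

after li $t1, 15: $t1=15
after li $t7, 7: $t7=7
after neg $t1: $t1=-(15)=-15
after neg $t7: $t7=-(7)=-7
after xor $t7, $t1, 4: $t7=(-15)^4=-11
after lw $t7, (56): $t7=M[56]=21
after sll $t7, $t7, 1: $t7=21<<1=42
after neg $t7: $t7=-(42)=-42
after mul $t7, $t7, $t1: $t7=(-42)*(-15)=630
sw $t1, (56) → M[56]=-15
halt.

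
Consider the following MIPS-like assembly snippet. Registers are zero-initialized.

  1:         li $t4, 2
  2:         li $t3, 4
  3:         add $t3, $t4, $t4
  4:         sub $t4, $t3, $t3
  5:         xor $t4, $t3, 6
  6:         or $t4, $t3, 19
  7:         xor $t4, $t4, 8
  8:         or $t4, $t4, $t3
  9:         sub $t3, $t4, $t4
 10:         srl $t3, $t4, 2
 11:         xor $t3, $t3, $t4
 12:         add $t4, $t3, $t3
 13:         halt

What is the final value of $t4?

after li $t4, 2: $t4=2
after li $t3, 4: $t3=4
after add $t3, $t4, $t4: $t3=2+2=4
after sub $t4, $t3, $t3: $t4=4-4=0
after xor $t4, $t3, 6: $t4=4^6=2
after or $t4, $t3, 19: $t4=4|19=23
after xor $t4, $t4, 8: $t4=23^8=31
after or $t4, $t4, $t3: $t4=31|4=31
after sub $t3, $t4, $t4: $t3=31-31=0
after srl $t3, $t4, 2: $t3=31>>2=7
after xor $t3, $t3, $t4: $t3=7^31=24
after add $t4, $t3, $t3: $t4=24+24=48
halt.

48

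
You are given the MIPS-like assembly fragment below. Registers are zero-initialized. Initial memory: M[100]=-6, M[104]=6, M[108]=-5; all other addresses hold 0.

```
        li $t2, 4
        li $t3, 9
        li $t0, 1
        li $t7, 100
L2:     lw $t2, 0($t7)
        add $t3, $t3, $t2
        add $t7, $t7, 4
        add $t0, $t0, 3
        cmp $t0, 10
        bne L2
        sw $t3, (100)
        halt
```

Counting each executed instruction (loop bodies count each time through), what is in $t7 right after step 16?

$t2=4
$t3=9
$t0=1
$t7=100
$t2=M[100]=-6
$t3=9+(-6)=3
$t7=100+4=104
$t0=1+3=4
cmp $t0, 10  (cmp 4,10)
bne L2: taken
$t2=M[104]=6
$t3=3+6=9
$t7=104+4=108
$t0=4+3=7
cmp $t0, 10  (cmp 7,10)
bne L2: taken
After step 16: $t7 = 108.

108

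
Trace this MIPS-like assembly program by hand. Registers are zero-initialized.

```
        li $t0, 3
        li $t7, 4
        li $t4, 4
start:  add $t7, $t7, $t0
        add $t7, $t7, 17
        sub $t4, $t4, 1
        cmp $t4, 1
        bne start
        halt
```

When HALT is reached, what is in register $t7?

after li $t0, 3: $t0=3
after li $t7, 4: $t7=4
after li $t4, 4: $t4=4
after add $t7, $t7, $t0: $t7=4+3=7
after add $t7, $t7, 17: $t7=7+17=24
after sub $t4, $t4, 1: $t4=4-1=3
cmp $t4, 1  (cmp 3,1)
bne start: taken
after add $t7, $t7, $t0: $t7=24+3=27
after add $t7, $t7, 17: $t7=27+17=44
after sub $t4, $t4, 1: $t4=3-1=2
cmp $t4, 1  (cmp 2,1)
bne start: taken
after add $t7, $t7, $t0: $t7=44+3=47
after add $t7, $t7, 17: $t7=47+17=64
after sub $t4, $t4, 1: $t4=2-1=1
cmp $t4, 1  (cmp 1,1)
bne start: not taken
halt.

64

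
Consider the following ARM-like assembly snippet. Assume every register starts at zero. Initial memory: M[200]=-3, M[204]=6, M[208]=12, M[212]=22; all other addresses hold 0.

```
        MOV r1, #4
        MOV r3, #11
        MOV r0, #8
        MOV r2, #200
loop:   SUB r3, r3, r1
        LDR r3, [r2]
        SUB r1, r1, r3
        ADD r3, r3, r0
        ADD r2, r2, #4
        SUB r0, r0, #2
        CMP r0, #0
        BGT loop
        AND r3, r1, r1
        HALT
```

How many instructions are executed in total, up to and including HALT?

38

r1=4
r3=11
r0=8
r2=200
r3=11-4=7
r3=M[200]=-3
r1=4-(-3)=7
r3=(-3)+8=5
r2=200+4=204
r0=8-2=6
CMP r0, #0  (cmp 6,0)
BGT loop: taken
r3=5-7=-2
r3=M[204]=6
r1=7-6=1
r3=6+6=12
r2=204+4=208
r0=6-2=4
CMP r0, #0  (cmp 4,0)
BGT loop: taken
r3=12-1=11
r3=M[208]=12
r1=1-12=-11
r3=12+4=16
r2=208+4=212
r0=4-2=2
CMP r0, #0  (cmp 2,0)
BGT loop: taken
r3=16-(-11)=27
r3=M[212]=22
r1=(-11)-22=-33
r3=22+2=24
r2=212+4=216
r0=2-2=0
CMP r0, #0  (cmp 0,0)
BGT loop: not taken
r3=(-33)&(-33)=-33
halt.
Total executed instructions: 38.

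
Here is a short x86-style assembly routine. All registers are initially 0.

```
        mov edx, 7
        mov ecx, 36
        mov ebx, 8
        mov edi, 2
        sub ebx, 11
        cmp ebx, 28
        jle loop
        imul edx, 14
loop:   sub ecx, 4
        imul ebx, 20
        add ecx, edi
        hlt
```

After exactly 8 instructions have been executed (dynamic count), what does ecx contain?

32

edx=7
ecx=36
ebx=8
edi=2
ebx=8-11=-3
cmp ebx, 28  (cmp -3,28)
jle loop: taken
ecx=36-4=32
After step 8: ecx = 32.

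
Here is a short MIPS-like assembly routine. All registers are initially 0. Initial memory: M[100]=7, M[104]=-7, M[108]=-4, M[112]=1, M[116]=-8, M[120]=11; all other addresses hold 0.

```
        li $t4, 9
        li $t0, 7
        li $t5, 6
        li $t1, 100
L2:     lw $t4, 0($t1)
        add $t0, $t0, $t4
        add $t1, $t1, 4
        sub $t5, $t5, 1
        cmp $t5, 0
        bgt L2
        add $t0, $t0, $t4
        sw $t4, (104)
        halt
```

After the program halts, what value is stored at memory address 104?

li $t4, 9 → $t4=9
li $t0, 7 → $t0=7
li $t5, 6 → $t5=6
li $t1, 100 → $t1=100
lw $t4, 0($t1) → $t4=M[100]=7
add $t0, $t0, $t4 → $t0=7+7=14
add $t1, $t1, 4 → $t1=100+4=104
sub $t5, $t5, 1 → $t5=6-1=5
cmp $t5, 0  (cmp 5,0)
bgt L2: taken
lw $t4, 0($t1) → $t4=M[104]=-7
add $t0, $t0, $t4 → $t0=14+(-7)=7
add $t1, $t1, 4 → $t1=104+4=108
sub $t5, $t5, 1 → $t5=5-1=4
cmp $t5, 0  (cmp 4,0)
bgt L2: taken
lw $t4, 0($t1) → $t4=M[108]=-4
add $t0, $t0, $t4 → $t0=7+(-4)=3
add $t1, $t1, 4 → $t1=108+4=112
sub $t5, $t5, 1 → $t5=4-1=3
cmp $t5, 0  (cmp 3,0)
bgt L2: taken
lw $t4, 0($t1) → $t4=M[112]=1
add $t0, $t0, $t4 → $t0=3+1=4
add $t1, $t1, 4 → $t1=112+4=116
sub $t5, $t5, 1 → $t5=3-1=2
cmp $t5, 0  (cmp 2,0)
bgt L2: taken
lw $t4, 0($t1) → $t4=M[116]=-8
add $t0, $t0, $t4 → $t0=4+(-8)=-4
add $t1, $t1, 4 → $t1=116+4=120
sub $t5, $t5, 1 → $t5=2-1=1
cmp $t5, 0  (cmp 1,0)
bgt L2: taken
lw $t4, 0($t1) → $t4=M[120]=11
add $t0, $t0, $t4 → $t0=(-4)+11=7
add $t1, $t1, 4 → $t1=120+4=124
sub $t5, $t5, 1 → $t5=1-1=0
cmp $t5, 0  (cmp 0,0)
bgt L2: not taken
add $t0, $t0, $t4 → $t0=7+11=18
sw $t4, (104) → M[104]=11
halt.

11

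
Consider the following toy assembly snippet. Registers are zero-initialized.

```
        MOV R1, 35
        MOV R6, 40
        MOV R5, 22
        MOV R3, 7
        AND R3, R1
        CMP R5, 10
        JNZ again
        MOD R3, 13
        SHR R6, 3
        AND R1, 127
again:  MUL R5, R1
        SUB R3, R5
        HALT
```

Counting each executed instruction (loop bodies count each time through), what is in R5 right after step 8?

after MOV R1, 35: R1=35
after MOV R6, 40: R6=40
after MOV R5, 22: R5=22
after MOV R3, 7: R3=7
after AND R3, R1: R3=7&35=3
CMP R5, 10  (cmp 22,10)
JNZ again: taken
after MUL R5, R1: R5=22*35=770
After step 8: R5 = 770.

770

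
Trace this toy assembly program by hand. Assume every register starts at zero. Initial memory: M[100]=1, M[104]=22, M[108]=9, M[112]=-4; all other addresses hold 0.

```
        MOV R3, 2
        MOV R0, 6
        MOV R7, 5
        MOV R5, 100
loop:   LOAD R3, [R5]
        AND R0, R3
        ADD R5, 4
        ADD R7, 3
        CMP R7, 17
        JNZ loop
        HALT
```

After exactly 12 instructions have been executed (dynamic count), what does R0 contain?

0

after MOV R3, 2: R3=2
after MOV R0, 6: R0=6
after MOV R7, 5: R7=5
after MOV R5, 100: R5=100
after LOAD R3, [R5]: R3=M[100]=1
after AND R0, R3: R0=6&1=0
after ADD R5, 4: R5=100+4=104
after ADD R7, 3: R7=5+3=8
CMP R7, 17  (cmp 8,17)
JNZ loop: taken
after LOAD R3, [R5]: R3=M[104]=22
after AND R0, R3: R0=0&22=0
After step 12: R0 = 0.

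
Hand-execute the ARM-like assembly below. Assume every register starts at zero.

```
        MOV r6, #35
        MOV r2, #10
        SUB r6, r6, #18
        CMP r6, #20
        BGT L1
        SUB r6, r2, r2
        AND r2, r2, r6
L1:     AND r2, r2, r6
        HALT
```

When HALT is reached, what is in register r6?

MOV r6, #35 → r6=35
MOV r2, #10 → r2=10
SUB r6, r6, #18 → r6=35-18=17
CMP r6, #20  (cmp 17,20)
BGT L1: not taken
SUB r6, r2, r2 → r6=10-10=0
AND r2, r2, r6 → r2=10&0=0
AND r2, r2, r6 → r2=0&0=0
halt.

0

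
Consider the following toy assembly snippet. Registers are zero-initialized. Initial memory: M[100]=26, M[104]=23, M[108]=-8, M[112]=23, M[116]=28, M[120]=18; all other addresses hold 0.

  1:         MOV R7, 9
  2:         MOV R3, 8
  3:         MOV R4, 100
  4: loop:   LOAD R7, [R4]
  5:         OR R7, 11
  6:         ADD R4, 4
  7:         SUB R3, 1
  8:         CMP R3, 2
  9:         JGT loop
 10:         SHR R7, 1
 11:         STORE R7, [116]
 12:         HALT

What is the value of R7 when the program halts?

13

MOV R7, 9 → R7=9
MOV R3, 8 → R3=8
MOV R4, 100 → R4=100
LOAD R7, [R4] → R7=M[100]=26
OR R7, 11 → R7=26|11=27
ADD R4, 4 → R4=100+4=104
SUB R3, 1 → R3=8-1=7
CMP R3, 2  (cmp 7,2)
JGT loop: taken
LOAD R7, [R4] → R7=M[104]=23
OR R7, 11 → R7=23|11=31
ADD R4, 4 → R4=104+4=108
SUB R3, 1 → R3=7-1=6
CMP R3, 2  (cmp 6,2)
JGT loop: taken
LOAD R7, [R4] → R7=M[108]=-8
OR R7, 11 → R7=(-8)|11=-5
ADD R4, 4 → R4=108+4=112
SUB R3, 1 → R3=6-1=5
CMP R3, 2  (cmp 5,2)
JGT loop: taken
LOAD R7, [R4] → R7=M[112]=23
OR R7, 11 → R7=23|11=31
ADD R4, 4 → R4=112+4=116
SUB R3, 1 → R3=5-1=4
CMP R3, 2  (cmp 4,2)
JGT loop: taken
LOAD R7, [R4] → R7=M[116]=28
OR R7, 11 → R7=28|11=31
ADD R4, 4 → R4=116+4=120
SUB R3, 1 → R3=4-1=3
CMP R3, 2  (cmp 3,2)
JGT loop: taken
LOAD R7, [R4] → R7=M[120]=18
OR R7, 11 → R7=18|11=27
ADD R4, 4 → R4=120+4=124
SUB R3, 1 → R3=3-1=2
CMP R3, 2  (cmp 2,2)
JGT loop: not taken
SHR R7, 1 → R7=27>>1=13
STORE R7, [116] → M[116]=13
halt.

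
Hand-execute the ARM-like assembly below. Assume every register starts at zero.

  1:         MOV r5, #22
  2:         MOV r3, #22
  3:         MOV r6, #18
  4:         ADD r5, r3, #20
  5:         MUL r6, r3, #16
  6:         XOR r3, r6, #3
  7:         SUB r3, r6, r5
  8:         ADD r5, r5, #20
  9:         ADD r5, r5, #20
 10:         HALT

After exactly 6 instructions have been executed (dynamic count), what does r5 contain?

42

r5=22
r3=22
r6=18
r5=22+20=42
r6=22*16=352
r3=352^3=355
After step 6: r5 = 42.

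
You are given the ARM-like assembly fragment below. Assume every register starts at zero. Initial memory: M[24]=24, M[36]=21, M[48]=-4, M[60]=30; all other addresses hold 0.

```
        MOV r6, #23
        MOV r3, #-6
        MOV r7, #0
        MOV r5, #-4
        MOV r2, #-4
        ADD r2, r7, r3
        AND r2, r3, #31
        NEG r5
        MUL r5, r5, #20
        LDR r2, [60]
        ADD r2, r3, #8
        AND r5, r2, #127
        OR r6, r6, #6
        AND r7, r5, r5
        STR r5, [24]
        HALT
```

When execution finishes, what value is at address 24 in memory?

MOV r6, #23 → r6=23
MOV r3, #-6 → r3=-6
MOV r7, #0 → r7=0
MOV r5, #-4 → r5=-4
MOV r2, #-4 → r2=-4
ADD r2, r7, r3 → r2=0+(-6)=-6
AND r2, r3, #31 → r2=(-6)&31=26
NEG r5 → r5=-(-4)=4
MUL r5, r5, #20 → r5=4*20=80
LDR r2, [60] → r2=M[60]=30
ADD r2, r3, #8 → r2=(-6)+8=2
AND r5, r2, #127 → r5=2&127=2
OR r6, r6, #6 → r6=23|6=23
AND r7, r5, r5 → r7=2&2=2
STR r5, [24] → M[24]=2
halt.

2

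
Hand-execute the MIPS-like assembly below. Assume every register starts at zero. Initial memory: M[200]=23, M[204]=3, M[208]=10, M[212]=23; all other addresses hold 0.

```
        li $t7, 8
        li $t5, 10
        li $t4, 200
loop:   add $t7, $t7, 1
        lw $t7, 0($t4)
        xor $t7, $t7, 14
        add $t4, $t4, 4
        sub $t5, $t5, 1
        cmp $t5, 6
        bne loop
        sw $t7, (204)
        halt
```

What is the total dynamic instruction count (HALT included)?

after li $t7, 8: $t7=8
after li $t5, 10: $t5=10
after li $t4, 200: $t4=200
after add $t7, $t7, 1: $t7=8+1=9
after lw $t7, 0($t4): $t7=M[200]=23
after xor $t7, $t7, 14: $t7=23^14=25
after add $t4, $t4, 4: $t4=200+4=204
after sub $t5, $t5, 1: $t5=10-1=9
cmp $t5, 6  (cmp 9,6)
bne loop: taken
after add $t7, $t7, 1: $t7=25+1=26
after lw $t7, 0($t4): $t7=M[204]=3
after xor $t7, $t7, 14: $t7=3^14=13
after add $t4, $t4, 4: $t4=204+4=208
after sub $t5, $t5, 1: $t5=9-1=8
cmp $t5, 6  (cmp 8,6)
bne loop: taken
after add $t7, $t7, 1: $t7=13+1=14
after lw $t7, 0($t4): $t7=M[208]=10
after xor $t7, $t7, 14: $t7=10^14=4
after add $t4, $t4, 4: $t4=208+4=212
after sub $t5, $t5, 1: $t5=8-1=7
cmp $t5, 6  (cmp 7,6)
bne loop: taken
after add $t7, $t7, 1: $t7=4+1=5
after lw $t7, 0($t4): $t7=M[212]=23
after xor $t7, $t7, 14: $t7=23^14=25
after add $t4, $t4, 4: $t4=212+4=216
after sub $t5, $t5, 1: $t5=7-1=6
cmp $t5, 6  (cmp 6,6)
bne loop: not taken
sw $t7, (204) → M[204]=25
halt.
Total executed instructions: 33.

33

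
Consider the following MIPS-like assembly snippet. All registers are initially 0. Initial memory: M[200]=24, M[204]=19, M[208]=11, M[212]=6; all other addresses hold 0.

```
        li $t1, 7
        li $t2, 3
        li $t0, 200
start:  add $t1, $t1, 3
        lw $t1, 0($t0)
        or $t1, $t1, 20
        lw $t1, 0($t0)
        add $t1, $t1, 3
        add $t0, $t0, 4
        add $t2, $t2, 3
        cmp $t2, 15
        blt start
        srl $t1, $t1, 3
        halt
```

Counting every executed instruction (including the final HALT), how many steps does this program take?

41

after li $t1, 7: $t1=7
after li $t2, 3: $t2=3
after li $t0, 200: $t0=200
after add $t1, $t1, 3: $t1=7+3=10
after lw $t1, 0($t0): $t1=M[200]=24
after or $t1, $t1, 20: $t1=24|20=28
after lw $t1, 0($t0): $t1=M[200]=24
after add $t1, $t1, 3: $t1=24+3=27
after add $t0, $t0, 4: $t0=200+4=204
after add $t2, $t2, 3: $t2=3+3=6
cmp $t2, 15  (cmp 6,15)
blt start: taken
after add $t1, $t1, 3: $t1=27+3=30
after lw $t1, 0($t0): $t1=M[204]=19
after or $t1, $t1, 20: $t1=19|20=23
after lw $t1, 0($t0): $t1=M[204]=19
after add $t1, $t1, 3: $t1=19+3=22
after add $t0, $t0, 4: $t0=204+4=208
after add $t2, $t2, 3: $t2=6+3=9
cmp $t2, 15  (cmp 9,15)
blt start: taken
after add $t1, $t1, 3: $t1=22+3=25
after lw $t1, 0($t0): $t1=M[208]=11
after or $t1, $t1, 20: $t1=11|20=31
after lw $t1, 0($t0): $t1=M[208]=11
after add $t1, $t1, 3: $t1=11+3=14
after add $t0, $t0, 4: $t0=208+4=212
after add $t2, $t2, 3: $t2=9+3=12
cmp $t2, 15  (cmp 12,15)
blt start: taken
after add $t1, $t1, 3: $t1=14+3=17
after lw $t1, 0($t0): $t1=M[212]=6
after or $t1, $t1, 20: $t1=6|20=22
after lw $t1, 0($t0): $t1=M[212]=6
after add $t1, $t1, 3: $t1=6+3=9
after add $t0, $t0, 4: $t0=212+4=216
after add $t2, $t2, 3: $t2=12+3=15
cmp $t2, 15  (cmp 15,15)
blt start: not taken
after srl $t1, $t1, 3: $t1=9>>3=1
halt.
Total executed instructions: 41.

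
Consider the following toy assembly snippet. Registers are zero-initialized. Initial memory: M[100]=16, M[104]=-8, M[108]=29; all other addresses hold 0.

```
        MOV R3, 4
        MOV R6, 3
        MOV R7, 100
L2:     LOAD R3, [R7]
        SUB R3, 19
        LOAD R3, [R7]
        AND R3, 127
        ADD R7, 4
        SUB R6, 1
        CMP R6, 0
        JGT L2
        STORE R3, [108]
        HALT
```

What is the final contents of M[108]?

MOV R3, 4 → R3=4
MOV R6, 3 → R6=3
MOV R7, 100 → R7=100
LOAD R3, [R7] → R3=M[100]=16
SUB R3, 19 → R3=16-19=-3
LOAD R3, [R7] → R3=M[100]=16
AND R3, 127 → R3=16&127=16
ADD R7, 4 → R7=100+4=104
SUB R6, 1 → R6=3-1=2
CMP R6, 0  (cmp 2,0)
JGT L2: taken
LOAD R3, [R7] → R3=M[104]=-8
SUB R3, 19 → R3=(-8)-19=-27
LOAD R3, [R7] → R3=M[104]=-8
AND R3, 127 → R3=(-8)&127=120
ADD R7, 4 → R7=104+4=108
SUB R6, 1 → R6=2-1=1
CMP R6, 0  (cmp 1,0)
JGT L2: taken
LOAD R3, [R7] → R3=M[108]=29
SUB R3, 19 → R3=29-19=10
LOAD R3, [R7] → R3=M[108]=29
AND R3, 127 → R3=29&127=29
ADD R7, 4 → R7=108+4=112
SUB R6, 1 → R6=1-1=0
CMP R6, 0  (cmp 0,0)
JGT L2: not taken
STORE R3, [108] → M[108]=29
halt.

29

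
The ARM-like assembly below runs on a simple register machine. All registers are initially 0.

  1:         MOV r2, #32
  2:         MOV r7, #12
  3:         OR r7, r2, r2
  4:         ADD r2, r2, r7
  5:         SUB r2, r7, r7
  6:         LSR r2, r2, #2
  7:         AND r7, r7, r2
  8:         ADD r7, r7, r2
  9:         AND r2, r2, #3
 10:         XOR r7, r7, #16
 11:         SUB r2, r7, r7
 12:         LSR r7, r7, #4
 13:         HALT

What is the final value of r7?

r2=32
r7=12
r7=32|32=32
r2=32+32=64
r2=32-32=0
r2=0>>2=0
r7=32&0=0
r7=0+0=0
r2=0&3=0
r7=0^16=16
r2=16-16=0
r7=16>>4=1
halt.

1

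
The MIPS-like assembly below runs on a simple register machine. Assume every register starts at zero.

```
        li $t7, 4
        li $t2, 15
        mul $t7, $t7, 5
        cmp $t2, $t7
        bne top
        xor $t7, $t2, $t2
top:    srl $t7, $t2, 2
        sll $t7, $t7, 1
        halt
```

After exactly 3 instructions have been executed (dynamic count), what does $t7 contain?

20

after li $t7, 4: $t7=4
after li $t2, 15: $t2=15
after mul $t7, $t7, 5: $t7=4*5=20
After step 3: $t7 = 20.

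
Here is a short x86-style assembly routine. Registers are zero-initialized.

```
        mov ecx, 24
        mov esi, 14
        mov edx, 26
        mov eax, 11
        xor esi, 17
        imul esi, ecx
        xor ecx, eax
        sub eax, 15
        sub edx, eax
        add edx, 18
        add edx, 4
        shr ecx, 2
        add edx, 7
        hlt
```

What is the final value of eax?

ecx=24
esi=14
edx=26
eax=11
esi=14^17=31
esi=31*24=744
ecx=24^11=19
eax=11-15=-4
edx=26-(-4)=30
edx=30+18=48
edx=48+4=52
ecx=19>>2=4
edx=52+7=59
halt.

-4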